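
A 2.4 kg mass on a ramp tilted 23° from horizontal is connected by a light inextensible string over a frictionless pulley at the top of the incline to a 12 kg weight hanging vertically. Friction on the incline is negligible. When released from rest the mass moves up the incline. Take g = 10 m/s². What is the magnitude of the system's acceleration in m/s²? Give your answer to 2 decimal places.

7.68 m/s²

For the mass on the incline: the weight component along the slope is m₁g sin 23° = 2.4 × 10 × 0.3907 = 9.377 N and the normal force is N = m₁g cos 23° = 22.092 N.
Newton's second law for the mass (up-slope positive): T − 9.377 = 2.4 a. For the hanging weight (downward positive): 12 × 10 − T = 12 a.
Adding the two equations eliminates T: 110.623 = 14.4 a, so a = 7.6822 m/s².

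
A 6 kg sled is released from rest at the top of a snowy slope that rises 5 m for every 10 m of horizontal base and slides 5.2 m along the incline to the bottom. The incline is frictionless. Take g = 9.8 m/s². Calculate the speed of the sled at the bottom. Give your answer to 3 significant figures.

The weight component along the incline is mg sin 26.57° = 26.296 N and the normal force is N = mg cos 26.57° = 52.592 N.
With no friction, a = g sin 26.57° = 4.3827 m/s².
Starting from rest over a distance of 5.2 m, v² = 2aL = 2 × 4.3827 × 5.2 = 45.5801, so v = 6.7513 m/s.

6.75 m/s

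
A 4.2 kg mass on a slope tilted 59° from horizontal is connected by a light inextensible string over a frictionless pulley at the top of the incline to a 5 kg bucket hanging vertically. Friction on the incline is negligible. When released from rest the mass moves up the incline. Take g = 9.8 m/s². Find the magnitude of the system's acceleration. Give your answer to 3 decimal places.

1.491 m/s²

For the mass on the incline: the weight component along the slope is m₁g sin 59° = 4.2 × 9.8 × 0.8572 = 35.282 N and the normal force is N = m₁g cos 59° = 21.199 N.
Newton's second law for the mass (up-slope positive): T − 35.282 = 4.2 a. For the hanging bucket (downward positive): 5 × 9.8 − T = 5 a.
Adding the two equations eliminates T: 13.718 = 9.2 a, so a = 1.4911 m/s².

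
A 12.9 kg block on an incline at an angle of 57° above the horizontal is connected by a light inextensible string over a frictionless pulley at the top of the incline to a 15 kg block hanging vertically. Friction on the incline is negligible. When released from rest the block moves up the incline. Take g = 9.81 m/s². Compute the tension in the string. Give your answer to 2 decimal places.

For the block on the incline: the weight component along the slope is m₁g sin 57° = 12.9 × 9.81 × 0.8387 = 106.137 N and the normal force is N = m₁g cos 57° = 68.924 N.
Newton's second law for the block (up-slope positive): T − 106.137 = 12.9 a. For the hanging block (downward positive): 15 × 9.81 − T = 15 a.
Adding the two equations eliminates T: 41.013 = 27.9 a, so a = 1.4700 m/s².
Then from the hanging block's equation, T = 15 × (9.81 − 1.4700) = 125.100 N.

125.10 N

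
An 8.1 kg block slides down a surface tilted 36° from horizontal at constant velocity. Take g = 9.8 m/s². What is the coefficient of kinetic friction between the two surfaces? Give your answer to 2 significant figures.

At constant velocity the net force along the incline is zero: mg sin 36° = μ mg cos 36°.
So μ = tan 36° = 0.5878 / 0.8090 = 0.7266.

0.73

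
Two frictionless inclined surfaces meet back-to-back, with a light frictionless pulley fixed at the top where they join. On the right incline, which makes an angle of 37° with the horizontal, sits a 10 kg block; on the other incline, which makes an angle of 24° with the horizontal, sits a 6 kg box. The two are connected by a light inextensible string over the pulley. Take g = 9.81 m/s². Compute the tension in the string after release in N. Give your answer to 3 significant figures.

37.1 N

Resolve each weight along its own incline: the 10 kg mass has component 10 × 9.81 × sin 37° = 59.038 N down its slope, and the 6 kg mass has 6 × 9.81 × sin 24° = 23.941 N down its slope.
The 10 kg side's 59.038 N exceeds the other side's 23.941 N, so that mass slides down and the 6 kg mass slides up. Taking that direction as positive, Newton's second law for the whole system gives 59.038 − 23.941 = (10 + 6) a, so a = 35.097 / 16 = 2.1936 m/s².
For the 6 kg mass (up-slope positive): T − 23.941 = 6 × 2.1936, so T = 37.103 N.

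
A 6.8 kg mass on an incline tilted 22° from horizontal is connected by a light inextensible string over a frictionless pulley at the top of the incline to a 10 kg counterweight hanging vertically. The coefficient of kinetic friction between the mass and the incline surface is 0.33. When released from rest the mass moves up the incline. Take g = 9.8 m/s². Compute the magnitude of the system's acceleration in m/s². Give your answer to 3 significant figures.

For the mass on the incline: the weight component along the slope is m₁g sin 22° = 6.8 × 9.8 × 0.3746 = 24.963 N and the normal force is N = m₁g cos 22° = 61.788 N.
Kinetic friction opposes the mass's motion up the incline: f = μN = 0.33 × 61.788 = 20.390 N acting down the slope.
Newton's second law for the mass (up-slope positive): T − 24.963 − 20.390 = 6.8 a. For the hanging counterweight (downward positive): 10 × 9.8 − T = 10 a.
Adding the two equations eliminates T: 52.647 = 16.8 a, so a = 3.1337 m/s².

3.13 m/s²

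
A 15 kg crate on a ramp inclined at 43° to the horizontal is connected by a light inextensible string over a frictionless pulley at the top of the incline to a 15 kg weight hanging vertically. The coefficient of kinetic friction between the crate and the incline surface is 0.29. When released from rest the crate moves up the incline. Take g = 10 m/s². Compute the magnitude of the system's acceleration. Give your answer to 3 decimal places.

For the crate on the incline: the weight component along the slope is m₁g sin 43° = 15 × 10 × 0.6820 = 102.300 N and the normal force is N = m₁g cos 43° = 109.703 N.
Kinetic friction opposes the crate's motion up the incline: f = μN = 0.29 × 109.703 = 31.814 N acting down the slope.
Newton's second law for the crate (up-slope positive): T − 102.300 − 31.814 = 15 a. For the hanging weight (downward positive): 15 × 10 − T = 15 a.
Adding the two equations eliminates T: 15.886 = 30 a, so a = 0.5295 m/s².

0.530 m/s²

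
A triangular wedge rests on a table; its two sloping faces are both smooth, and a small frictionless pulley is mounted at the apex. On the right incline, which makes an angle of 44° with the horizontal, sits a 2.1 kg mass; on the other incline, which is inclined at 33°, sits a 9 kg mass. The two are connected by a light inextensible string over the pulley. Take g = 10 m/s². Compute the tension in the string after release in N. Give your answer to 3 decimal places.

21.102 N

Resolve each weight along its own incline: the 2.1 kg mass has component 2.1 × 10 × sin 44° = 14.588 N down its slope, and the 9 kg mass has 9 × 10 × sin 33° = 49.018 N down its slope.
The 9 kg side's 49.018 N exceeds the other side's 14.588 N, so that mass slides down and the 2.1 kg mass slides up. Taking that direction as positive, Newton's second law for the whole system gives 49.018 − 14.588 = (2.1 + 9) a, so a = 34.430 / 11.1 = 3.1018 m/s².
For the 2.1 kg mass (up-slope positive): T − 14.588 = 2.1 × 3.1018, so T = 21.102 N.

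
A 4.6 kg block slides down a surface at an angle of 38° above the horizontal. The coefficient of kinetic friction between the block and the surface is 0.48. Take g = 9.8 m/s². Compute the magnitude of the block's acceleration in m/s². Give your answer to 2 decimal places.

2.33 m/s²

Resolving the weight along the incline: the component pulling the block down the slope is mg sin 38° = 4.6 × 9.8 × 0.6157 = 27.756 N, and the normal force is N = mg cos 38° = 4.6 × 9.8 × 0.7880 = 35.523 N.
Kinetic friction acts up the slope with magnitude f = μN = 0.48 × 35.523 = 17.051 N.
Net force along the incline is 27.756 − 17.051 = 10.705 N, so a = 10.705 / 4.6 = 2.3272 m/s².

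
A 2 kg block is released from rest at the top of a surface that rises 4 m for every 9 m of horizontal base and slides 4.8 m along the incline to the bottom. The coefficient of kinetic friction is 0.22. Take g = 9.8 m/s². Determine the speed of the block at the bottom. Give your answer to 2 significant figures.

The weight component along the incline is mg sin 23.96° = 7.960 N and the normal force is N = mg cos 23.96° = 17.911 N.
Friction up the slope is f = μN = 0.22 × 17.911 = 3.940 N, so the net downslope force is 7.960 − 3.940 = 4.020 N and a = 4.020 / 2 = 2.0100 m/s².
Starting from rest over a distance of 4.8 m, v² = 2aL = 2 × 2.0100 × 4.8 = 19.2960, so v = 4.3927 m/s.

4.4 m/s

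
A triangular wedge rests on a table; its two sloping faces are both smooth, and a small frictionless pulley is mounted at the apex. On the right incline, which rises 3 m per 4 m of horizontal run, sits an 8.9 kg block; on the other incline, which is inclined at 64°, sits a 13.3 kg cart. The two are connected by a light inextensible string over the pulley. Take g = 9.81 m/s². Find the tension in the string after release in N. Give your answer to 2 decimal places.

78.40 N

Resolve each weight along its own incline: the 8.9 kg mass has component 8.9 × 9.81 × sin 36.87° = 52.385 N down its slope, and the 13.3 kg mass has 13.3 × 9.81 × sin 64° = 117.268 N down its slope.
The 13.3 kg side's 117.268 N exceeds the other side's 52.385 N, so that mass slides down and the 8.9 kg mass slides up. Taking that direction as positive, Newton's second law for the whole system gives 117.268 − 52.385 = (8.9 + 13.3) a, so a = 64.883 / 22.2 = 2.9227 m/s².
For the 8.9 kg mass (up-slope positive): T − 52.385 = 8.9 × 2.9227, so T = 78.397 N.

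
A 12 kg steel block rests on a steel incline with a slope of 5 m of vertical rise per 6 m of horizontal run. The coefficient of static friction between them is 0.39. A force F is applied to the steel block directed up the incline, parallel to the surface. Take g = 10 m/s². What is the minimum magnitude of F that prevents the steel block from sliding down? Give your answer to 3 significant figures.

The normal force is N = mg cos 39.81° = 92.187 N. With F at its minimum the steel block is on the verge of sliding down, so static friction is at its maximum μ_s N = 0.39 × 92.187 = 35.953 N and acts up the slope.
Equilibrium along the incline: F + μ_s N = mg sin 39.81°, so F = 76.822 − 35.953 = 40.869 N.

40.9 N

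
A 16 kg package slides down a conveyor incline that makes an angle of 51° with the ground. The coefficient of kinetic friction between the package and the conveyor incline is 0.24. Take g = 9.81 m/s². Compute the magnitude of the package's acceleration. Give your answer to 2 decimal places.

Resolving the weight along the incline: the component pulling the package down the slope is mg sin 51° = 16 × 9.81 × 0.7771 = 121.974 N, and the normal force is N = mg cos 51° = 16 × 9.81 × 0.6293 = 98.775 N.
Kinetic friction acts up the slope with magnitude f = μN = 0.24 × 98.775 = 23.706 N.
Net force along the incline is 121.974 − 23.706 = 98.268 N, so a = 98.268 / 16 = 6.1418 m/s².

6.14 m/s²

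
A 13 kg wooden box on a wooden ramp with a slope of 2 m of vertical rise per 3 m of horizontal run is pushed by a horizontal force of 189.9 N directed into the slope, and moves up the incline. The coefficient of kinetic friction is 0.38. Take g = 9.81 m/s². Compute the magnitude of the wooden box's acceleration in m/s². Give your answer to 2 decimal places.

0.53 m/s²

The horizontal push has components F cos 33.69° = 189.9 × 0.8321 = 158.016 N up the incline and F sin 33.69° = 189.9 × 0.5547 = 105.338 N pressing into the surface.
The normal force is therefore N = mg cos 33.69° + F sin 33.69° = 106.118 + 105.338 = 211.456 N, and kinetic friction down the slope is μN = 0.38 × 211.456 = 80.353 N.
Along the incline: F cos 33.69° − mg sin 33.69° − μN = ma, so 158.016 − 70.741 − 80.353 = 13 a, giving a = 0.5325 m/s².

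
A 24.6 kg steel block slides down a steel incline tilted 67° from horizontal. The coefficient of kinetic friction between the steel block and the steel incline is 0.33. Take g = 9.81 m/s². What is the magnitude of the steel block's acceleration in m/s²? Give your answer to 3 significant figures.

7.77 m/s²

Resolving the weight along the incline: the component pulling the steel block down the slope is mg sin 67° = 24.6 × 9.81 × 0.9205 = 222.141 N, and the normal force is N = mg cos 67° = 24.6 × 9.81 × 0.3907 = 94.286 N.
Kinetic friction acts up the slope with magnitude f = μN = 0.33 × 94.286 = 31.114 N.
Net force along the incline is 222.141 − 31.114 = 191.027 N, so a = 191.027 / 24.6 = 7.7653 m/s².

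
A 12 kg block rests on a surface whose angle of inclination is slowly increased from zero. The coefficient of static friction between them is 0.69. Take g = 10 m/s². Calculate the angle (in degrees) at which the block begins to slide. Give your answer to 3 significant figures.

At the threshold of sliding, static friction is at its maximum μ_s N and exactly balances the weight component along the incline: mg sin θ = μ_s mg cos θ.
Hence tan θ = μ_s = 0.69, so θ = arctan(0.69) = 34.6057°.

34.6°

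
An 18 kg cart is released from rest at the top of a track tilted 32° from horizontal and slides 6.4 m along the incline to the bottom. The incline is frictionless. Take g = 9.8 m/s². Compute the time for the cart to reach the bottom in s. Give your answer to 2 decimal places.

1.57 s

The weight component along the incline is mg sin 32° = 93.478 N and the normal force is N = mg cos 32° = 149.596 N.
With no friction, a = g sin 32° = 5.1932 m/s².
Starting from rest, L = ½at², so t = √(2L/a) = √(2 × 6.4 / 5.1932) = 1.5700 s.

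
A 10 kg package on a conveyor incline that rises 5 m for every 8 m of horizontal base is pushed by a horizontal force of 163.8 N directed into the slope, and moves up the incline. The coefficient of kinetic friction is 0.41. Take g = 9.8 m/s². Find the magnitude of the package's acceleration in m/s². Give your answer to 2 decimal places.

The horizontal push has components F cos 32.01° = 163.8 × 0.8480 = 138.902 N up the incline and F sin 32.01° = 163.8 × 0.5300 = 86.814 N pressing into the surface.
The normal force is therefore N = mg cos 32.01° + F sin 32.01° = 83.104 + 86.814 = 169.918 N, and kinetic friction down the slope is μN = 0.41 × 169.918 = 69.666 N.
Along the incline: F cos 32.01° − mg sin 32.01° − μN = ma, so 138.902 − 51.940 − 69.666 = 10 a, giving a = 1.7296 m/s².

1.73 m/s²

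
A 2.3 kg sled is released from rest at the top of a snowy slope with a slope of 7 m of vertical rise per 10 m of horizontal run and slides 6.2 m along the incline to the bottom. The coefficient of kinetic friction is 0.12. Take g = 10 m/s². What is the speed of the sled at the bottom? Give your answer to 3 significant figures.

7.68 m/s

The weight component along the incline is mg sin 34.99° = 13.190 N and the normal force is N = mg cos 34.99° = 18.842 N.
Friction up the slope is f = μN = 0.12 × 18.842 = 2.261 N, so the net downslope force is 13.190 − 2.261 = 10.929 N and a = 10.929 / 2.3 = 4.7517 m/s².
Starting from rest over a distance of 6.2 m, v² = 2aL = 2 × 4.7517 × 6.2 = 58.9211, so v = 7.6760 m/s.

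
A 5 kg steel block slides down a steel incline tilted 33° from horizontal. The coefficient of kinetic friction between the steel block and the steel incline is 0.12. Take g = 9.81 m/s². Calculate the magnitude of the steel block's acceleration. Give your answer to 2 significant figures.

4.4 m/s²

Resolving the weight along the incline: the component pulling the steel block down the slope is mg sin 33° = 5 × 9.81 × 0.5446 = 26.713 N, and the normal force is N = mg cos 33° = 5 × 9.81 × 0.8387 = 41.138 N.
Kinetic friction acts up the slope with magnitude f = μN = 0.12 × 41.138 = 4.937 N.
Net force along the incline is 26.713 − 4.937 = 21.776 N, so a = 21.776 / 5 = 4.3552 m/s².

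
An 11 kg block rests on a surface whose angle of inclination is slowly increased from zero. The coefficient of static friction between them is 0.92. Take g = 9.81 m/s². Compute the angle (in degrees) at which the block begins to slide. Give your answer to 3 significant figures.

At the threshold of sliding, static friction is at its maximum μ_s N and exactly balances the weight component along the incline: mg sin θ = μ_s mg cos θ.
Hence tan θ = μ_s = 0.92, so θ = arctan(0.92) = 42.6141°.

42.6°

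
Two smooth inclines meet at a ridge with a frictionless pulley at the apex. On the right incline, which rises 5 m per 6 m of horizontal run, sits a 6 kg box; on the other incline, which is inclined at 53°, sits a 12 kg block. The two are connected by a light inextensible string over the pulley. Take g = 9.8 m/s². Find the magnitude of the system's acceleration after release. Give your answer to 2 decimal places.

Resolve each weight along its own incline: the 6 kg mass has component 6 × 9.8 × sin 39.81° = 37.643 N down its slope, and the 12 kg mass has 12 × 9.8 × sin 53° = 93.920 N down its slope.
The 12 kg side's 93.920 N exceeds the other side's 37.643 N, so that mass slides down and the 6 kg mass slides up. Taking that direction as positive, Newton's second law for the whole system gives 93.920 − 37.643 = (6 + 12) a, so a = 56.277 / 18 = 3.1265 m/s².

3.13 m/s²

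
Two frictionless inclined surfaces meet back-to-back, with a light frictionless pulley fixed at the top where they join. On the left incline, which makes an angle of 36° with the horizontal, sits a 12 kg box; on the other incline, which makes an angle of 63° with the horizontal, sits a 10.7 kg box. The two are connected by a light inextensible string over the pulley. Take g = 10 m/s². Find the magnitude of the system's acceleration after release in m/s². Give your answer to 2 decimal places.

Resolve each weight along its own incline: the 12 kg mass has component 12 × 10 × sin 36° = 70.534 N down its slope, and the 10.7 kg mass has 10.7 × 10 × sin 63° = 95.338 N down its slope.
The 10.7 kg side's 95.338 N exceeds the other side's 70.534 N, so that mass slides down and the 12 kg mass slides up. Taking that direction as positive, Newton's second law for the whole system gives 95.338 − 70.534 = (12 + 10.7) a, so a = 24.804 / 22.7 = 1.0927 m/s².

1.09 m/s²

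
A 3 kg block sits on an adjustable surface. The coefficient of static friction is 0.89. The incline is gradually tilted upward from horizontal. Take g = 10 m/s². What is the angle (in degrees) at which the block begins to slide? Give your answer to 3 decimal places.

At the threshold of sliding, static friction is at its maximum μ_s N and exactly balances the weight component along the incline: mg sin θ = μ_s mg cos θ.
Hence tan θ = μ_s = 0.89, so θ = arctan(0.89) = 41.6691°.

41.669°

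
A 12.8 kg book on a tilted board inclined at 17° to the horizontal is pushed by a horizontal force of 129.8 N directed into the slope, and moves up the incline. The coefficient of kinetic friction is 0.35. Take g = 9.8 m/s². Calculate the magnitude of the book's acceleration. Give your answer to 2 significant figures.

2.5 m/s²

The horizontal push has components F cos 17° = 129.8 × 0.9563 = 124.128 N up the incline and F sin 17° = 129.8 × 0.2924 = 37.954 N pressing into the surface.
The normal force is therefore N = mg cos 17° + F sin 17° = 119.958 + 37.954 = 157.912 N, and kinetic friction down the slope is μN = 0.35 × 157.912 = 55.269 N.
Along the incline: F cos 17° − mg sin 17° − μN = ma, so 124.128 − 36.679 − 55.269 = 12.8 a, giving a = 2.5141 m/s².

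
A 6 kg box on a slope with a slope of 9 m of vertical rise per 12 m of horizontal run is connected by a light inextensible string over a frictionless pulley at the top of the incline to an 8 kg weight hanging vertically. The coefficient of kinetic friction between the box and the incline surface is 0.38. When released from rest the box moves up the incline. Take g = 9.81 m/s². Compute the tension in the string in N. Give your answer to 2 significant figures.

For the box on the incline: the weight component along the slope is m₁g sin 36.87° = 6 × 9.81 × 0.6000 = 35.316 N and the normal force is N = m₁g cos 36.87° = 47.088 N.
Kinetic friction opposes the box's motion up the incline: f = μN = 0.38 × 47.088 = 17.893 N acting down the slope.
Newton's second law for the box (up-slope positive): T − 35.316 − 17.893 = 6 a. For the hanging weight (downward positive): 8 × 9.81 − T = 8 a.
Adding the two equations eliminates T: 25.271 = 14 a, so a = 1.8051 m/s².
Then from the hanging weight's equation, T = 8 × (9.81 − 1.8051) = 64.039 N.

64 N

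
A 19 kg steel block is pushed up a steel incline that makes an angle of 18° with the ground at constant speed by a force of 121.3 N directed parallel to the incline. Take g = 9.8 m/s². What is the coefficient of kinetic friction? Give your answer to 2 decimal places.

At constant speed ΣF = 0 along the incline. The applied 121.3 N acts up the slope; the weight component mg sin 18° = 57.539 N and kinetic friction μN both act down the slope.
So 121.3 = 57.539 + μ × 177.087, giving μ = (121.3 − 57.539) / 177.087 = 0.3601.

0.36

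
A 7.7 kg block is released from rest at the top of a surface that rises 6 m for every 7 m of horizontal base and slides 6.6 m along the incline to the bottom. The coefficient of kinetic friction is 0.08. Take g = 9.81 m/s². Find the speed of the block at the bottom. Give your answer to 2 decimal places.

The weight component along the incline is mg sin 40.60° = 49.159 N and the normal force is N = mg cos 40.60° = 57.352 N.
Friction up the slope is f = μN = 0.08 × 57.352 = 4.588 N, so the net downslope force is 49.159 − 4.588 = 44.571 N and a = 44.571 / 7.7 = 5.7884 m/s².
Starting from rest over a distance of 6.6 m, v² = 2aL = 2 × 5.7884 × 6.6 = 76.4069, so v = 8.7411 m/s.

8.74 m/s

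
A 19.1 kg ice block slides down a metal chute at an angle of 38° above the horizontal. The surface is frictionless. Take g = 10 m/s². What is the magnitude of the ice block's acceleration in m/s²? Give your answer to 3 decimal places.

6.157 m/s²

Resolving the weight along the incline: the component pulling the ice block down the slope is mg sin 38° = 19.1 × 10 × 0.6157 = 117.599 N, and the normal force is N = mg cos 38° = 19.1 × 10 × 0.7880 = 150.508 N.
With no friction the net force along the incline is 117.599 N, so a = g sin 38° = 117.599 / 19.1 = 6.1570 m/s².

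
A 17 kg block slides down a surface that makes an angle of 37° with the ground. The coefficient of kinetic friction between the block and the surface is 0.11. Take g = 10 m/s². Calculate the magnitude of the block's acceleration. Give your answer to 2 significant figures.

5.1 m/s²

Resolving the weight along the incline: the component pulling the block down the slope is mg sin 37° = 17 × 10 × 0.6018 = 102.306 N, and the normal force is N = mg cos 37° = 17 × 10 × 0.7986 = 135.762 N.
Kinetic friction acts up the slope with magnitude f = μN = 0.11 × 135.762 = 14.934 N.
Net force along the incline is 102.306 − 14.934 = 87.372 N, so a = 87.372 / 17 = 5.1395 m/s².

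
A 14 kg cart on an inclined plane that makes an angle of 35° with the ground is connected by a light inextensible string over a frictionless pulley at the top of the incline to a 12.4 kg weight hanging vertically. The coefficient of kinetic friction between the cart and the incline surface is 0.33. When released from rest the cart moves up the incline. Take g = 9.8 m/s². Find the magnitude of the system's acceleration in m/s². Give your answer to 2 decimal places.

For the cart on the incline: the weight component along the slope is m₁g sin 35° = 14 × 9.8 × 0.5736 = 78.698 N and the normal force is N = m₁g cos 35° = 112.388 N.
Kinetic friction opposes the cart's motion up the incline: f = μN = 0.33 × 112.388 = 37.088 N acting down the slope.
Newton's second law for the cart (up-slope positive): T − 78.698 − 37.088 = 14 a. For the hanging weight (downward positive): 12.4 × 9.8 − T = 12.4 a.
Adding the two equations eliminates T: 5.734 = 26.4 a, so a = 0.2172 m/s².

0.22 m/s²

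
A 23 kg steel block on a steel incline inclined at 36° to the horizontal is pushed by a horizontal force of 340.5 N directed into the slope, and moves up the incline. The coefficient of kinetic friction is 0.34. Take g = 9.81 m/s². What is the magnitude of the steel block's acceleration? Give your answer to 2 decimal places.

0.55 m/s²

The horizontal push has components F cos 36° = 340.5 × 0.8090 = 275.465 N up the incline and F sin 36° = 340.5 × 0.5878 = 200.146 N pressing into the surface.
The normal force is therefore N = mg cos 36° + F sin 36° = 182.535 + 200.146 = 382.681 N, and kinetic friction down the slope is μN = 0.34 × 382.681 = 130.112 N.
Along the incline: F cos 36° − mg sin 36° − μN = ma, so 275.465 − 132.625 − 130.112 = 23 a, giving a = 0.5534 m/s².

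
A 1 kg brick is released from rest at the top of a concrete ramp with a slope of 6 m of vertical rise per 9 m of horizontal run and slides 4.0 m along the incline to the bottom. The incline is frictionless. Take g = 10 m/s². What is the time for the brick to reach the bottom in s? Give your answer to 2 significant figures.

1.2 s

The weight component along the incline is mg sin 33.69° = 5.547 N and the normal force is N = mg cos 33.69° = 8.321 N.
With no friction, a = g sin 33.69° = 5.5470 m/s².
Starting from rest, L = ½at², so t = √(2L/a) = √(2 × 4.0 / 5.5470) = 1.2009 s.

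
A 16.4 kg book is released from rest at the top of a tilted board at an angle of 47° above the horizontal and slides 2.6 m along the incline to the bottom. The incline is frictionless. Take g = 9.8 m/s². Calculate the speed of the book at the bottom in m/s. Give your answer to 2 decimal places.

The weight component along the incline is mg sin 47° = 117.543 N and the normal force is N = mg cos 47° = 109.611 N.
With no friction, a = g sin 47° = 7.1673 m/s².
Starting from rest over a distance of 2.6 m, v² = 2aL = 2 × 7.1673 × 2.6 = 37.2700, so v = 6.1049 m/s.

6.10 m/s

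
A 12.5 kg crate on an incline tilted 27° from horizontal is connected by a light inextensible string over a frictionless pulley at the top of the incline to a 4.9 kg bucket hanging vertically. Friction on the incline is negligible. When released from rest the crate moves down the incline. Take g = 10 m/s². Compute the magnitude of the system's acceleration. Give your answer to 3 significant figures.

0.445 m/s²

For the crate on the incline: the weight component along the slope is m₁g sin 27° = 12.5 × 10 × 0.4540 = 56.750 N and the normal force is N = m₁g cos 27° = 111.376 N.
Newton's second law for the crate (down-slope positive): 56.750 − T = 12.5 a. For the hanging bucket (upward positive): T − 4.9 × 10 = 4.9 a.
Adding the two equations eliminates T: 7.750 = 17.4 a, so a = 0.4454 m/s².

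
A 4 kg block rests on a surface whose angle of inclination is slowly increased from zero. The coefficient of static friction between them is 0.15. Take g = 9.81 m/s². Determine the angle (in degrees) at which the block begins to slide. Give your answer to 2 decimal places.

8.53°

At the threshold of sliding, static friction is at its maximum μ_s N and exactly balances the weight component along the incline: mg sin θ = μ_s mg cos θ.
Hence tan θ = μ_s = 0.15, so θ = arctan(0.15) = 8.5308°.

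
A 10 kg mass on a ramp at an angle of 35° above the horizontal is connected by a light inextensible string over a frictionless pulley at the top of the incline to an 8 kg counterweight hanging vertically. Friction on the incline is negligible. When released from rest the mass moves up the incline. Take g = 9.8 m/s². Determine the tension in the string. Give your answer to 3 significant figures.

For the mass on the incline: the weight component along the slope is m₁g sin 35° = 10 × 9.8 × 0.5736 = 56.213 N and the normal force is N = m₁g cos 35° = 80.277 N.
Newton's second law for the mass (up-slope positive): T − 56.213 = 10 a. For the hanging counterweight (downward positive): 8 × 9.8 − T = 8 a.
Adding the two equations eliminates T: 22.187 = 18 a, so a = 1.2326 m/s².
Then from the hanging counterweight's equation, T = 8 × (9.8 − 1.2326) = 68.539 N.

68.5 N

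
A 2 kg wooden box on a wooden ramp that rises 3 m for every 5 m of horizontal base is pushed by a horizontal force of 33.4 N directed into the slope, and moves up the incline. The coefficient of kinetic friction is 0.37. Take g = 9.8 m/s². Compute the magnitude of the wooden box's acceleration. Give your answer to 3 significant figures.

2.99 m/s²

The horizontal push has components F cos 30.96° = 33.4 × 0.8575 = 28.640 N up the incline and F sin 30.96° = 33.4 × 0.5145 = 17.184 N pressing into the surface.
The normal force is therefore N = mg cos 30.96° + F sin 30.96° = 16.807 + 17.184 = 33.991 N, and kinetic friction down the slope is μN = 0.37 × 33.991 = 12.577 N.
Along the incline: F cos 30.96° − mg sin 30.96° − μN = ma, so 28.640 − 10.084 − 12.577 = 2 a, giving a = 2.9895 m/s².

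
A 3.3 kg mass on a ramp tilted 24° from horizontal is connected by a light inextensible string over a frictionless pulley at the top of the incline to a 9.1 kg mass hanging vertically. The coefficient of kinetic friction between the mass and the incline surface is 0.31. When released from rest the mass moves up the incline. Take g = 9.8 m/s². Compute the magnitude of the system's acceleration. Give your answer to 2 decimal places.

For the mass on the incline: the weight component along the slope is m₁g sin 24° = 3.3 × 9.8 × 0.4067 = 13.153 N and the normal force is N = m₁g cos 24° = 29.544 N.
Kinetic friction opposes the mass's motion up the incline: f = μN = 0.31 × 29.544 = 9.159 N acting down the slope.
Newton's second law for the mass (up-slope positive): T − 13.153 − 9.159 = 3.3 a. For the hanging mass (downward positive): 9.1 × 9.8 − T = 9.1 a.
Adding the two equations eliminates T: 66.868 = 12.4 a, so a = 5.3926 m/s².

5.39 m/s²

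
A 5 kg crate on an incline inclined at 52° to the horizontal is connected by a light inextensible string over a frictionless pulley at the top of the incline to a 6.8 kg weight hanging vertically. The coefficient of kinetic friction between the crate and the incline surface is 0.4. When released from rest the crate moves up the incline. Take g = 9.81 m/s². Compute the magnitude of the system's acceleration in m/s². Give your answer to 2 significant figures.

For the crate on the incline: the weight component along the slope is m₁g sin 52° = 5 × 9.81 × 0.7880 = 38.651 N and the normal force is N = m₁g cos 52° = 30.198 N.
Kinetic friction opposes the crate's motion up the incline: f = μN = 0.4 × 30.198 = 12.079 N acting down the slope.
Newton's second law for the crate (up-slope positive): T − 38.651 − 12.079 = 5 a. For the hanging weight (downward positive): 6.8 × 9.81 − T = 6.8 a.
Adding the two equations eliminates T: 15.978 = 11.8 a, so a = 1.3541 m/s².

1.4 m/s²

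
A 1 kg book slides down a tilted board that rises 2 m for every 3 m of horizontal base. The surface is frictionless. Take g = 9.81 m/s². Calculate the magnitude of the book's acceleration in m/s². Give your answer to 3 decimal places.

5.442 m/s²

Resolving the weight along the incline: the component pulling the book down the slope is mg sin 33.69° = 1 × 9.81 × 0.5547 = 5.442 N, and the normal force is N = mg cos 33.69° = 1 × 9.81 × 0.8321 = 8.163 N.
With no friction the net force along the incline is 5.442 N, so a = g sin 33.69° = 5.442 / 1 = 5.4420 m/s².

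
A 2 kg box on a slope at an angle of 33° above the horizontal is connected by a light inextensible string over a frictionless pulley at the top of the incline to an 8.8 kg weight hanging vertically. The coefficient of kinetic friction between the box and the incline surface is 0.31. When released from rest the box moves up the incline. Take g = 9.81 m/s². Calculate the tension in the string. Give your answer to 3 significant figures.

28.8 N

For the box on the incline: the weight component along the slope is m₁g sin 33° = 2 × 9.81 × 0.5446 = 10.685 N and the normal force is N = m₁g cos 33° = 16.455 N.
Kinetic friction opposes the box's motion up the incline: f = μN = 0.31 × 16.455 = 5.101 N acting down the slope.
Newton's second law for the box (up-slope positive): T − 10.685 − 5.101 = 2 a. For the hanging weight (downward positive): 8.8 × 9.81 − T = 8.8 a.
Adding the two equations eliminates T: 70.542 = 10.8 a, so a = 6.5317 m/s².
Then from the hanging weight's equation, T = 8.8 × (9.81 − 6.5317) = 28.849 N.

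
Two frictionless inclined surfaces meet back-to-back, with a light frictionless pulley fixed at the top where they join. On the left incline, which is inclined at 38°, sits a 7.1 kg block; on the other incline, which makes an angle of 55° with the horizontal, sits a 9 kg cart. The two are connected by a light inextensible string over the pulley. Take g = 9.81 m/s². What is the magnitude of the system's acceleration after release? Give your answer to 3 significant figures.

Resolve each weight along its own incline: the 7.1 kg mass has component 7.1 × 9.81 × sin 38° = 42.881 N down its slope, and the 9 kg mass has 9 × 9.81 × sin 55° = 72.323 N down its slope.
The 9 kg side's 72.323 N exceeds the other side's 42.881 N, so that mass slides down and the 7.1 kg mass slides up. Taking that direction as positive, Newton's second law for the whole system gives 72.323 − 42.881 = (7.1 + 9) a, so a = 29.442 / 16.1 = 1.8287 m/s².

1.83 m/s²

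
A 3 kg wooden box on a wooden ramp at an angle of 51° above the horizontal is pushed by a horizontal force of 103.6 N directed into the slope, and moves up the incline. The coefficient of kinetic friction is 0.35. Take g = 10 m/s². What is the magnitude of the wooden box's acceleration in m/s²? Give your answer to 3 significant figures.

The horizontal push has components F cos 51° = 103.6 × 0.6293 = 65.195 N up the incline and F sin 51° = 103.6 × 0.7771 = 80.508 N pressing into the surface.
The normal force is therefore N = mg cos 51° + F sin 51° = 18.879 + 80.508 = 99.387 N, and kinetic friction down the slope is μN = 0.35 × 99.387 = 34.785 N.
Along the incline: F cos 51° − mg sin 51° − μN = ma, so 65.195 − 23.313 − 34.785 = 3 a, giving a = 2.3657 m/s².

2.37 m/s²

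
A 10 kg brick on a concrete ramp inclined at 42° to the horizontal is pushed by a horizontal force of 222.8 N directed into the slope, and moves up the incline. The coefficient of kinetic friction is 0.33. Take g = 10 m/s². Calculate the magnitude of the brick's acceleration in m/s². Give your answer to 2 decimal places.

The horizontal push has components F cos 42° = 222.8 × 0.7431 = 165.563 N up the incline and F sin 42° = 222.8 × 0.6691 = 149.075 N pressing into the surface.
The normal force is therefore N = mg cos 42° + F sin 42° = 74.310 + 149.075 = 223.385 N, and kinetic friction down the slope is μN = 0.33 × 223.385 = 73.717 N.
Along the incline: F cos 42° − mg sin 42° − μN = ma, so 165.563 − 66.910 − 73.717 = 10 a, giving a = 2.4936 m/s².

2.49 m/s²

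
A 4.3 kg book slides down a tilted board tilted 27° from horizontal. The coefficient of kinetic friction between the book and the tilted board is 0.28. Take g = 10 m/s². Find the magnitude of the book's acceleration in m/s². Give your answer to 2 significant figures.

2.0 m/s²

Resolving the weight along the incline: the component pulling the book down the slope is mg sin 27° = 4.3 × 10 × 0.4540 = 19.522 N, and the normal force is N = mg cos 27° = 4.3 × 10 × 0.8910 = 38.313 N.
Kinetic friction acts up the slope with magnitude f = μN = 0.28 × 38.313 = 10.728 N.
Net force along the incline is 19.522 − 10.728 = 8.794 N, so a = 8.794 / 4.3 = 2.0451 m/s².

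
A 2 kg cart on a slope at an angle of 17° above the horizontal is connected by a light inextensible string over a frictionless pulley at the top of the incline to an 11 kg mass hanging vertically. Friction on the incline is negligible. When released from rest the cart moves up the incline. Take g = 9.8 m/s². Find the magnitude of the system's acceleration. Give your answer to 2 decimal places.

For the cart on the incline: the weight component along the slope is m₁g sin 17° = 2 × 9.8 × 0.2924 = 5.731 N and the normal force is N = m₁g cos 17° = 18.744 N.
Newton's second law for the cart (up-slope positive): T − 5.731 = 2 a. For the hanging mass (downward positive): 11 × 9.8 − T = 11 a.
Adding the two equations eliminates T: 102.069 = 13 a, so a = 7.8515 m/s².

7.85 m/s²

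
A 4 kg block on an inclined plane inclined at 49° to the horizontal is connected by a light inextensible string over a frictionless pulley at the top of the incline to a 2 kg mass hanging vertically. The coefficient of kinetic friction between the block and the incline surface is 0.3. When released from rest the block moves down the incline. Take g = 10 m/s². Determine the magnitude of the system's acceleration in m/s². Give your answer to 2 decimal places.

0.39 m/s²

For the block on the incline: the weight component along the slope is m₁g sin 49° = 4 × 10 × 0.7547 = 30.188 N and the normal force is N = m₁g cos 49° = 26.242 N.
Kinetic friction opposes the block's motion down the incline: f = μN = 0.3 × 26.242 = 7.873 N acting up the slope.
Newton's second law for the block (down-slope positive): 30.188 − 7.873 − T = 4 a. For the hanging mass (upward positive): T − 2 × 10 = 2 a.
Adding the two equations eliminates T: 2.315 = 6 a, so a = 0.3858 m/s².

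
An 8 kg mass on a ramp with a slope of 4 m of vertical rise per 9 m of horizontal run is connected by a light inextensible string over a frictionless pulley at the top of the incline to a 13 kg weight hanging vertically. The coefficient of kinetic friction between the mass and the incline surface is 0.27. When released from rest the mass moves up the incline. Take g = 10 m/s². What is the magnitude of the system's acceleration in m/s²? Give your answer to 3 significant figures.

For the mass on the incline: the weight component along the slope is m₁g sin 23.96° = 8 × 10 × 0.4061 = 32.488 N and the normal force is N = m₁g cos 23.96° = 73.105 N.
Kinetic friction opposes the mass's motion up the incline: f = μN = 0.27 × 73.105 = 19.738 N acting down the slope.
Newton's second law for the mass (up-slope positive): T − 32.488 − 19.738 = 8 a. For the hanging weight (downward positive): 13 × 10 − T = 13 a.
Adding the two equations eliminates T: 77.774 = 21 a, so a = 3.7035 m/s².

3.70 m/s²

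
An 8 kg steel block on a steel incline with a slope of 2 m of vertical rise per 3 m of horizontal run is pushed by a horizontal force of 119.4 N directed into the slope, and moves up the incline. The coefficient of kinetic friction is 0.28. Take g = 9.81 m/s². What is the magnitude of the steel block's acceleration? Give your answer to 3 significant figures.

2.37 m/s²

The horizontal push has components F cos 33.69° = 119.4 × 0.8321 = 99.353 N up the incline and F sin 33.69° = 119.4 × 0.5547 = 66.231 N pressing into the surface.
The normal force is therefore N = mg cos 33.69° + F sin 33.69° = 65.303 + 66.231 = 131.534 N, and kinetic friction down the slope is μN = 0.28 × 131.534 = 36.830 N.
Along the incline: F cos 33.69° − mg sin 33.69° − μN = ma, so 99.353 − 43.533 − 36.830 = 8 a, giving a = 2.3737 m/s².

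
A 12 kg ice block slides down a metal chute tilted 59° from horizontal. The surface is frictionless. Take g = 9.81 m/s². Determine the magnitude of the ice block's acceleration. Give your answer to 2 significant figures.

8.4 m/s²

Resolving the weight along the incline: the component pulling the ice block down the slope is mg sin 59° = 12 × 9.81 × 0.8572 = 100.910 N, and the normal force is N = mg cos 59° = 12 × 9.81 × 0.5150 = 60.626 N.
With no friction the net force along the incline is 100.910 N, so a = g sin 59° = 100.910 / 12 = 8.4092 m/s².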